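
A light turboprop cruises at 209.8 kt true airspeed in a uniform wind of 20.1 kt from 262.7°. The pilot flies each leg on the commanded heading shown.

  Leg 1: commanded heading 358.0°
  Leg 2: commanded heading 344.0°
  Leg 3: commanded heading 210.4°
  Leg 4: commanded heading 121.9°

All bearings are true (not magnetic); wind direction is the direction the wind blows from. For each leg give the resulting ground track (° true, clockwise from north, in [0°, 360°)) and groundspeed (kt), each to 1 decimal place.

Leg 1: track=3.4°, groundspeed=212.6 kt
Leg 2: track=349.5°, groundspeed=207.7 kt
Leg 3: track=205.8°, groundspeed=198.1 kt
Leg 4: track=118.7°, groundspeed=225.7 kt

Leg 1: heading 358.0°; drift +5.4° → track 3.4°, groundspeed 212.6 kt
Leg 2: heading 344.0°; drift +5.5° → track 349.5°, groundspeed 207.7 kt
Leg 3: heading 210.4°; drift -4.6° → track 205.8°, groundspeed 198.1 kt
Leg 4: heading 121.9°; drift -3.2° → track 118.7°, groundspeed 225.7 kt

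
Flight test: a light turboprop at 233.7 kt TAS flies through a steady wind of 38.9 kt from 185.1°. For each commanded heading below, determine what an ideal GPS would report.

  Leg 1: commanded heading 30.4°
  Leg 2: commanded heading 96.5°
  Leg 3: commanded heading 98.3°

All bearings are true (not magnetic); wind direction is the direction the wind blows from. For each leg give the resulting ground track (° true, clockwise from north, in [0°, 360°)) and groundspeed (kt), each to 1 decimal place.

Leg 1: heading 30.4°; drift -3.5° → track 26.9°, groundspeed 269.4 kt
Leg 2: heading 96.5°; drift -9.5° → track 87.0°, groundspeed 236.0 kt
Leg 3: heading 98.3°; drift -9.5° → track 88.8°, groundspeed 234.8 kt

Leg 1: track=26.9°, groundspeed=269.4 kt
Leg 2: track=87.0°, groundspeed=236.0 kt
Leg 3: track=88.8°, groundspeed=234.8 kt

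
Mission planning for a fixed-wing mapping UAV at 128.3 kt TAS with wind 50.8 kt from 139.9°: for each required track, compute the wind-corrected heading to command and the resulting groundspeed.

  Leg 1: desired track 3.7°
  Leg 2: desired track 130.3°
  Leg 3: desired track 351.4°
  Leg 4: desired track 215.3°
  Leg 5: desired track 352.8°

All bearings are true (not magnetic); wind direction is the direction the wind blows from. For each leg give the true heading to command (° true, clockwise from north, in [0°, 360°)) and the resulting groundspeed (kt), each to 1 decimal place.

Leg 1: heading=19.6°, groundspeed=160.1 kt
Leg 2: heading=134.1°, groundspeed=77.9 kt
Leg 3: heading=3.3°, groundspeed=168.8 kt
Leg 4: heading=192.8°, groundspeed=105.7 kt
Leg 5: heading=5.2°, groundspeed=168.0 kt

Leg 1: desired track 3.7°; wind correction +15.9° → command heading 19.6°, groundspeed 160.1 kt
Leg 2: desired track 130.3°; wind correction +3.8° → command heading 134.1°, groundspeed 77.9 kt
Leg 3: desired track 351.4°; wind correction +11.9° → command heading 3.3°, groundspeed 168.8 kt
Leg 4: desired track 215.3°; wind correction -22.5° → command heading 192.8°, groundspeed 105.7 kt
Leg 5: desired track 352.8°; wind correction +12.4° → command heading 5.2°, groundspeed 168.0 kt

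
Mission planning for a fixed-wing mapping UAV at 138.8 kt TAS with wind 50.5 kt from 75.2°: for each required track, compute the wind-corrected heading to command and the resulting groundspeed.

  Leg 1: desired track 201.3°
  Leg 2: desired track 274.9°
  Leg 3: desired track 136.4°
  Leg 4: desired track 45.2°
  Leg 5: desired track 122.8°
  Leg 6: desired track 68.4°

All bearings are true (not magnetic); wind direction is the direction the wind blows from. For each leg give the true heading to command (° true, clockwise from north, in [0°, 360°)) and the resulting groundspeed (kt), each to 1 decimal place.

Leg 1: desired track 201.3°; wind correction -17.1° → command heading 184.2°, groundspeed 162.4 kt
Leg 2: desired track 274.9°; wind correction +7.0° → command heading 281.9°, groundspeed 185.3 kt
Leg 3: desired track 136.4°; wind correction -18.6° → command heading 117.8°, groundspeed 107.2 kt
Leg 4: desired track 45.2°; wind correction +10.5° → command heading 55.7°, groundspeed 92.7 kt
Leg 5: desired track 122.8°; wind correction -15.6° → command heading 107.2°, groundspeed 99.6 kt
Leg 6: desired track 68.4°; wind correction +2.5° → command heading 70.9°, groundspeed 88.5 kt

Leg 1: heading=184.2°, groundspeed=162.4 kt
Leg 2: heading=281.9°, groundspeed=185.3 kt
Leg 3: heading=117.8°, groundspeed=107.2 kt
Leg 4: heading=55.7°, groundspeed=92.7 kt
Leg 5: heading=107.2°, groundspeed=99.6 kt
Leg 6: heading=70.9°, groundspeed=88.5 kt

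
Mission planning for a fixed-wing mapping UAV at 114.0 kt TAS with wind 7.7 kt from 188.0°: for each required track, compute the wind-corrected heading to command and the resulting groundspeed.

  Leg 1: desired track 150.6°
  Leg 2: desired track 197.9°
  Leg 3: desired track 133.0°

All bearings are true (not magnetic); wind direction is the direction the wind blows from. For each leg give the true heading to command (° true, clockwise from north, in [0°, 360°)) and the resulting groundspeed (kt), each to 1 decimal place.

Leg 1: desired track 150.6°; wind correction +2.4° → command heading 153.0°, groundspeed 107.8 kt
Leg 2: desired track 197.9°; wind correction -0.7° → command heading 197.2°, groundspeed 106.4 kt
Leg 3: desired track 133.0°; wind correction +3.2° → command heading 136.2°, groundspeed 109.4 kt

Leg 1: heading=153.0°, groundspeed=107.8 kt
Leg 2: heading=197.2°, groundspeed=106.4 kt
Leg 3: heading=136.2°, groundspeed=109.4 kt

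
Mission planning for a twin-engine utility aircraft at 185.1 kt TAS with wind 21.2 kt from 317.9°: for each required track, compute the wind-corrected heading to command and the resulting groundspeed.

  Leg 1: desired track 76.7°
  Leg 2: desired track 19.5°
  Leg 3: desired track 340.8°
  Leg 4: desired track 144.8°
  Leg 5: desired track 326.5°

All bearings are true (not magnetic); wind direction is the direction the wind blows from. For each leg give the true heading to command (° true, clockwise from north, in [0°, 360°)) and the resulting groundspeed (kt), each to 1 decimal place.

Leg 1: heading=70.9°, groundspeed=194.4 kt
Leg 2: heading=13.7°, groundspeed=174.1 kt
Leg 3: heading=338.2°, groundspeed=165.4 kt
Leg 4: heading=145.6°, groundspeed=206.1 kt
Leg 5: heading=325.5°, groundspeed=164.1 kt

Leg 1: desired track 76.7°; wind correction -5.8° → command heading 70.9°, groundspeed 194.4 kt
Leg 2: desired track 19.5°; wind correction -5.8° → command heading 13.7°, groundspeed 174.1 kt
Leg 3: desired track 340.8°; wind correction -2.6° → command heading 338.2°, groundspeed 165.4 kt
Leg 4: desired track 144.8°; wind correction +0.8° → command heading 145.6°, groundspeed 206.1 kt
Leg 5: desired track 326.5°; wind correction -1.0° → command heading 325.5°, groundspeed 164.1 kt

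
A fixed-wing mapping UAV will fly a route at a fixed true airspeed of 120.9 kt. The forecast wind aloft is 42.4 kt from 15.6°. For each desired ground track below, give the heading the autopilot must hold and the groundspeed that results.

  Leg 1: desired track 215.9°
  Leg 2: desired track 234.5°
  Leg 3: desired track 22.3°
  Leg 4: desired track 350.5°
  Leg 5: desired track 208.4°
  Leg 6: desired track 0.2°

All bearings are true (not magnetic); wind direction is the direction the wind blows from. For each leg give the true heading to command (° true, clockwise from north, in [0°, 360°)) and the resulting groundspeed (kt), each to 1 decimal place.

Leg 1: desired track 215.9°; wind correction +7.0° → command heading 222.9°, groundspeed 159.8 kt
Leg 2: desired track 234.5°; wind correction +12.7° → command heading 247.2°, groundspeed 150.9 kt
Leg 3: desired track 22.3°; wind correction -2.3° → command heading 20.0°, groundspeed 78.7 kt
Leg 4: desired track 350.5°; wind correction +8.6° → command heading 359.1°, groundspeed 81.2 kt
Leg 5: desired track 208.4°; wind correction +4.5° → command heading 212.9°, groundspeed 161.9 kt
Leg 6: desired track 0.2°; wind correction +5.3° → command heading 5.5°, groundspeed 79.5 kt

Leg 1: heading=222.9°, groundspeed=159.8 kt
Leg 2: heading=247.2°, groundspeed=150.9 kt
Leg 3: heading=20.0°, groundspeed=78.7 kt
Leg 4: heading=359.1°, groundspeed=81.2 kt
Leg 5: heading=212.9°, groundspeed=161.9 kt
Leg 6: heading=5.5°, groundspeed=79.5 kt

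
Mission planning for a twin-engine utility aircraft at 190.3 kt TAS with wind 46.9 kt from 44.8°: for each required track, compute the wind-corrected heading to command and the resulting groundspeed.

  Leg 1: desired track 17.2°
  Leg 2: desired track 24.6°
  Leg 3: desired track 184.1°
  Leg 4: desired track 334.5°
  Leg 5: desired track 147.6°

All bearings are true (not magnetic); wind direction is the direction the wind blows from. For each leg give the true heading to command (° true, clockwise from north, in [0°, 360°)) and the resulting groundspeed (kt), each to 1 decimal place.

Leg 1: desired track 17.2°; wind correction +6.6° → command heading 23.8°, groundspeed 147.5 kt
Leg 2: desired track 24.6°; wind correction +4.9° → command heading 29.5°, groundspeed 145.6 kt
Leg 3: desired track 184.1°; wind correction -9.2° → command heading 174.9°, groundspeed 223.4 kt
Leg 4: desired track 334.5°; wind correction +13.4° → command heading 347.9°, groundspeed 169.3 kt
Leg 5: desired track 147.6°; wind correction -13.9° → command heading 133.7°, groundspeed 195.1 kt

Leg 1: heading=23.8°, groundspeed=147.5 kt
Leg 2: heading=29.5°, groundspeed=145.6 kt
Leg 3: heading=174.9°, groundspeed=223.4 kt
Leg 4: heading=347.9°, groundspeed=169.3 kt
Leg 5: heading=133.7°, groundspeed=195.1 kt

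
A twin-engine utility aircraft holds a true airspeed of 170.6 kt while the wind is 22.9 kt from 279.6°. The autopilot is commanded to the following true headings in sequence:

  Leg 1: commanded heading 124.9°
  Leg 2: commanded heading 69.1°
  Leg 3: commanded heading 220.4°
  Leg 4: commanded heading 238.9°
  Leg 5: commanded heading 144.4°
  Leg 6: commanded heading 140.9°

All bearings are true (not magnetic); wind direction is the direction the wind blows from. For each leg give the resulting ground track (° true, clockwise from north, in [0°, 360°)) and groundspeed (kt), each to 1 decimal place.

Leg 1: heading 124.9°; drift -2.9° → track 122.0°, groundspeed 191.6 kt
Leg 2: heading 69.1°; drift +3.5° → track 72.6°, groundspeed 190.7 kt
Leg 3: heading 220.4°; drift -7.1° → track 213.3°, groundspeed 160.1 kt
Leg 4: heading 238.9°; drift -5.6° → track 233.3°, groundspeed 154.0 kt
Leg 5: heading 144.4°; drift -4.9° → track 139.5°, groundspeed 187.5 kt
Leg 6: heading 140.9°; drift -4.6° → track 136.3°, groundspeed 188.4 kt

Leg 1: track=122.0°, groundspeed=191.6 kt
Leg 2: track=72.6°, groundspeed=190.7 kt
Leg 3: track=213.3°, groundspeed=160.1 kt
Leg 4: track=233.3°, groundspeed=154.0 kt
Leg 5: track=139.5°, groundspeed=187.5 kt
Leg 6: track=136.3°, groundspeed=188.4 kt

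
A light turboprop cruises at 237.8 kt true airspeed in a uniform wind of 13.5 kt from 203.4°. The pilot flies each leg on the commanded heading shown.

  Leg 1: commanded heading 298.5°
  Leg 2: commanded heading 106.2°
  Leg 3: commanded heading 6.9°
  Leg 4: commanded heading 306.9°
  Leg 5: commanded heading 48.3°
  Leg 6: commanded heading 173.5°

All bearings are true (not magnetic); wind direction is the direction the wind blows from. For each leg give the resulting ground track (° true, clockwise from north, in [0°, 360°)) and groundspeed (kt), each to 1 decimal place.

Leg 1: heading 298.5°; drift +3.2° → track 301.7°, groundspeed 239.4 kt
Leg 2: heading 106.2°; drift -3.2° → track 103.0°, groundspeed 239.9 kt
Leg 3: heading 6.9°; drift +0.9° → track 7.8°, groundspeed 250.8 kt
Leg 4: heading 306.9°; drift +3.1° → track 310.0°, groundspeed 241.3 kt
Leg 5: heading 48.3°; drift -1.3° → track 47.0°, groundspeed 250.1 kt
Leg 6: heading 173.5°; drift -1.7° → track 171.8°, groundspeed 226.2 kt

Leg 1: track=301.7°, groundspeed=239.4 kt
Leg 2: track=103.0°, groundspeed=239.9 kt
Leg 3: track=7.8°, groundspeed=250.8 kt
Leg 4: track=310.0°, groundspeed=241.3 kt
Leg 5: track=47.0°, groundspeed=250.1 kt
Leg 6: track=171.8°, groundspeed=226.2 kt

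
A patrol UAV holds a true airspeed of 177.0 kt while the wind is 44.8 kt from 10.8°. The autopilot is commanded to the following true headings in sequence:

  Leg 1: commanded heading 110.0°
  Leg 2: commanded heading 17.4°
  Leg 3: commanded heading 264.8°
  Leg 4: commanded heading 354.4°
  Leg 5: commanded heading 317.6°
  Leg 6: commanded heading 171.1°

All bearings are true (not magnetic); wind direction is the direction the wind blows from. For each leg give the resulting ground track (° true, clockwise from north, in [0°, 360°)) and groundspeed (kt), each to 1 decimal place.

Leg 1: heading 110.0°; drift +13.5° → track 123.5°, groundspeed 189.4 kt
Leg 2: heading 17.4°; drift +2.2° → track 19.6°, groundspeed 132.6 kt
Leg 3: heading 264.8°; drift -12.8° → track 252.0°, groundspeed 194.2 kt
Leg 4: heading 354.4°; drift -5.4° → track 349.0°, groundspeed 134.6 kt
Leg 5: heading 317.6°; drift -13.4° → track 304.2°, groundspeed 154.4 kt
Leg 6: heading 171.1°; drift +3.9° → track 175.0°, groundspeed 219.7 kt

Leg 1: track=123.5°, groundspeed=189.4 kt
Leg 2: track=19.6°, groundspeed=132.6 kt
Leg 3: track=252.0°, groundspeed=194.2 kt
Leg 4: track=349.0°, groundspeed=134.6 kt
Leg 5: track=304.2°, groundspeed=154.4 kt
Leg 6: track=175.0°, groundspeed=219.7 kt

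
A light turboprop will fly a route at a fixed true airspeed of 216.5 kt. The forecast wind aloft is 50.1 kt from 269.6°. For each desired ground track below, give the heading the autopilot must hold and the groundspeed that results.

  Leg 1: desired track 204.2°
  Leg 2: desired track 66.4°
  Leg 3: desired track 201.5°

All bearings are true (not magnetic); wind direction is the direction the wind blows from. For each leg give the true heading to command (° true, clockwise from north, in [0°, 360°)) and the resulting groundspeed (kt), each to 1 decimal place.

Leg 1: desired track 204.2°; wind correction +12.1° → command heading 216.3°, groundspeed 190.8 kt
Leg 2: desired track 66.4°; wind correction -5.2° → command heading 61.2°, groundspeed 261.6 kt
Leg 3: desired track 201.5°; wind correction +12.4° → command heading 213.9°, groundspeed 192.8 kt

Leg 1: heading=216.3°, groundspeed=190.8 kt
Leg 2: heading=61.2°, groundspeed=261.6 kt
Leg 3: heading=213.9°, groundspeed=192.8 kt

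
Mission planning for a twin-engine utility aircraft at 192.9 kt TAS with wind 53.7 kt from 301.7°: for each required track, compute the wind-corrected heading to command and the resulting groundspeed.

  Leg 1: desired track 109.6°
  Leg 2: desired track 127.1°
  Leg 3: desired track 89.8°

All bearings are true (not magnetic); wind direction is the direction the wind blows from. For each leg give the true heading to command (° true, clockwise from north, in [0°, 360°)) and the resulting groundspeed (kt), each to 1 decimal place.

Leg 1: desired track 109.6°; wind correction -3.3° → command heading 106.3°, groundspeed 245.1 kt
Leg 2: desired track 127.1°; wind correction +1.5° → command heading 128.6°, groundspeed 246.3 kt
Leg 3: desired track 89.8°; wind correction -8.5° → command heading 81.3°, groundspeed 236.4 kt

Leg 1: heading=106.3°, groundspeed=245.1 kt
Leg 2: heading=128.6°, groundspeed=246.3 kt
Leg 3: heading=81.3°, groundspeed=236.4 kt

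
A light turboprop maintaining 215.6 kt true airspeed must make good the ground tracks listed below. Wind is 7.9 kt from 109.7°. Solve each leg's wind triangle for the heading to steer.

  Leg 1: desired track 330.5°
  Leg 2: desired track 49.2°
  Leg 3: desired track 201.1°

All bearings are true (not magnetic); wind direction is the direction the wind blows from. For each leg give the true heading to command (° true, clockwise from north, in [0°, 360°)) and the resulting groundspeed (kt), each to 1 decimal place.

Leg 1: heading=331.9°, groundspeed=221.5 kt
Leg 2: heading=51.0°, groundspeed=211.6 kt
Leg 3: heading=199.0°, groundspeed=215.6 kt

Leg 1: desired track 330.5°; wind correction +1.4° → command heading 331.9°, groundspeed 221.5 kt
Leg 2: desired track 49.2°; wind correction +1.8° → command heading 51.0°, groundspeed 211.6 kt
Leg 3: desired track 201.1°; wind correction -2.1° → command heading 199.0°, groundspeed 215.6 kt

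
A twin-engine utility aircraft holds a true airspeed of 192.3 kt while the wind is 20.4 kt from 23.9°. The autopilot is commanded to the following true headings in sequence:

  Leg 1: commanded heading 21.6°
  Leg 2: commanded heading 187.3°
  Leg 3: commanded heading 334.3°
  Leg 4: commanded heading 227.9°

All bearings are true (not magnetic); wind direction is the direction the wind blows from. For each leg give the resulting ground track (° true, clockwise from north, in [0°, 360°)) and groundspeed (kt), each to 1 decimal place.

Leg 1: heading 21.6°; drift -0.3° → track 21.3°, groundspeed 171.9 kt
Leg 2: heading 187.3°; drift +1.6° → track 188.9°, groundspeed 211.9 kt
Leg 3: heading 334.3°; drift -5.0° → track 329.3°, groundspeed 179.8 kt
Leg 4: heading 227.9°; drift -2.3° → track 225.6°, groundspeed 211.1 kt

Leg 1: track=21.3°, groundspeed=171.9 kt
Leg 2: track=188.9°, groundspeed=211.9 kt
Leg 3: track=329.3°, groundspeed=179.8 kt
Leg 4: track=225.6°, groundspeed=211.1 kt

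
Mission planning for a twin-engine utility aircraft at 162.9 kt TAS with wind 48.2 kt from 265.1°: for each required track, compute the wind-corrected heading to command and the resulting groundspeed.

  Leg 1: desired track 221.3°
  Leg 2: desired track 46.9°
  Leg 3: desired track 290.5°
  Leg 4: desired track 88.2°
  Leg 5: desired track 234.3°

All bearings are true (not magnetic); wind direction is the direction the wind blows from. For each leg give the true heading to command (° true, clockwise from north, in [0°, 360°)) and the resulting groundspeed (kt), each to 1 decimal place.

Leg 1: heading=233.1°, groundspeed=124.7 kt
Leg 2: heading=36.4°, groundspeed=198.0 kt
Leg 3: heading=283.2°, groundspeed=118.0 kt
Leg 4: heading=89.1°, groundspeed=211.0 kt
Leg 5: heading=243.0°, groundspeed=119.6 kt

Leg 1: desired track 221.3°; wind correction +11.8° → command heading 233.1°, groundspeed 124.7 kt
Leg 2: desired track 46.9°; wind correction -10.5° → command heading 36.4°, groundspeed 198.0 kt
Leg 3: desired track 290.5°; wind correction -7.3° → command heading 283.2°, groundspeed 118.0 kt
Leg 4: desired track 88.2°; wind correction +0.9° → command heading 89.1°, groundspeed 211.0 kt
Leg 5: desired track 234.3°; wind correction +8.7° → command heading 243.0°, groundspeed 119.6 kt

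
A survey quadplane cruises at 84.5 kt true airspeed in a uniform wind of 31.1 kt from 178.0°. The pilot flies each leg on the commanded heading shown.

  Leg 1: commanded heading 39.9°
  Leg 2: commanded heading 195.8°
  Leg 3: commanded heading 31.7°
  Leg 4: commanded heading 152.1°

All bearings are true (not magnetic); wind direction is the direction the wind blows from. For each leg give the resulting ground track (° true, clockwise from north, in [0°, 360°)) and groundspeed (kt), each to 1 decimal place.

Leg 1: track=29.0°, groundspeed=109.6 kt
Leg 2: track=205.6°, groundspeed=55.7 kt
Leg 3: track=22.8°, groundspeed=111.7 kt
Leg 4: track=138.6°, groundspeed=58.1 kt

Leg 1: heading 39.9°; drift -10.9° → track 29.0°, groundspeed 109.6 kt
Leg 2: heading 195.8°; drift +9.8° → track 205.6°, groundspeed 55.7 kt
Leg 3: heading 31.7°; drift -8.9° → track 22.8°, groundspeed 111.7 kt
Leg 4: heading 152.1°; drift -13.5° → track 138.6°, groundspeed 58.1 kt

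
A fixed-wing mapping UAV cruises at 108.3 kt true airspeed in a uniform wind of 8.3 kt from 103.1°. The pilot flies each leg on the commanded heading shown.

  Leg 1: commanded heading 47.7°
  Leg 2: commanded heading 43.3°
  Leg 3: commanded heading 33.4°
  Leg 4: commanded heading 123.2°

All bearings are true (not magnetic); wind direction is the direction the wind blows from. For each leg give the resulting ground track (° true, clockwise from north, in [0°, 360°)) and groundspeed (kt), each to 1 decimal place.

Leg 1: track=43.9°, groundspeed=103.8 kt
Leg 2: track=39.4°, groundspeed=104.4 kt
Leg 3: track=29.2°, groundspeed=105.7 kt
Leg 4: track=124.8°, groundspeed=100.5 kt

Leg 1: heading 47.7°; drift -3.8° → track 43.9°, groundspeed 103.8 kt
Leg 2: heading 43.3°; drift -3.9° → track 39.4°, groundspeed 104.4 kt
Leg 3: heading 33.4°; drift -4.2° → track 29.2°, groundspeed 105.7 kt
Leg 4: heading 123.2°; drift +1.6° → track 124.8°, groundspeed 100.5 kt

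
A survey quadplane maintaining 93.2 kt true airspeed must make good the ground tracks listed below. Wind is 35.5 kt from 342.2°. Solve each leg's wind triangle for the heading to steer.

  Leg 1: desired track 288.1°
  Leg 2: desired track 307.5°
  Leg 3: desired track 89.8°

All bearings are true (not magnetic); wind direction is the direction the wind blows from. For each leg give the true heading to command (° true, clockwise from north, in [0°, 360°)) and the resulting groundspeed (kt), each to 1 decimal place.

Leg 1: heading=306.1°, groundspeed=67.8 kt
Leg 2: heading=320.0°, groundspeed=61.8 kt
Leg 3: heading=68.5°, groundspeed=97.6 kt

Leg 1: desired track 288.1°; wind correction +18.0° → command heading 306.1°, groundspeed 67.8 kt
Leg 2: desired track 307.5°; wind correction +12.5° → command heading 320.0°, groundspeed 61.8 kt
Leg 3: desired track 89.8°; wind correction -21.3° → command heading 68.5°, groundspeed 97.6 kt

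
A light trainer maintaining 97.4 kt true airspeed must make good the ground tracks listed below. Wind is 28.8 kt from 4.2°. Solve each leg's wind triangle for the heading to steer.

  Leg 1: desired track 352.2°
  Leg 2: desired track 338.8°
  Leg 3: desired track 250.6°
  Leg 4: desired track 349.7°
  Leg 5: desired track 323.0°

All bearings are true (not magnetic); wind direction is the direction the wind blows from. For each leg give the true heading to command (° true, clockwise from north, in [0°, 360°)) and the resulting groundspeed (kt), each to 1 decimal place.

Leg 1: desired track 352.2°; wind correction +3.5° → command heading 355.7°, groundspeed 69.0 kt
Leg 2: desired track 338.8°; wind correction +7.3° → command heading 346.1°, groundspeed 70.6 kt
Leg 3: desired track 250.6°; wind correction +15.7° → command heading 266.3°, groundspeed 105.3 kt
Leg 4: desired track 349.7°; wind correction +4.2° → command heading 353.9°, groundspeed 69.3 kt
Leg 5: desired track 323.0°; wind correction +11.2° → command heading 334.2°, groundspeed 73.9 kt

Leg 1: heading=355.7°, groundspeed=69.0 kt
Leg 2: heading=346.1°, groundspeed=70.6 kt
Leg 3: heading=266.3°, groundspeed=105.3 kt
Leg 4: heading=353.9°, groundspeed=69.3 kt
Leg 5: heading=334.2°, groundspeed=73.9 kt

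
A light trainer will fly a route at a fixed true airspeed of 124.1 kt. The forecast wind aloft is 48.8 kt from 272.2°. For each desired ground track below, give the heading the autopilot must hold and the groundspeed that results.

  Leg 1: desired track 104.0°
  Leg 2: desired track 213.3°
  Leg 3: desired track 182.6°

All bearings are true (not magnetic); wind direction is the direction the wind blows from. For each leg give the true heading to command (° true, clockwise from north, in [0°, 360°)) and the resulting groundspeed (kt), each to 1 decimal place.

Leg 1: desired track 104.0°; wind correction +4.6° → command heading 108.6°, groundspeed 171.5 kt
Leg 2: desired track 213.3°; wind correction +19.7° → command heading 233.0°, groundspeed 91.6 kt
Leg 3: desired track 182.6°; wind correction +23.2° → command heading 205.8°, groundspeed 113.8 kt

Leg 1: heading=108.6°, groundspeed=171.5 kt
Leg 2: heading=233.0°, groundspeed=91.6 kt
Leg 3: heading=205.8°, groundspeed=113.8 kt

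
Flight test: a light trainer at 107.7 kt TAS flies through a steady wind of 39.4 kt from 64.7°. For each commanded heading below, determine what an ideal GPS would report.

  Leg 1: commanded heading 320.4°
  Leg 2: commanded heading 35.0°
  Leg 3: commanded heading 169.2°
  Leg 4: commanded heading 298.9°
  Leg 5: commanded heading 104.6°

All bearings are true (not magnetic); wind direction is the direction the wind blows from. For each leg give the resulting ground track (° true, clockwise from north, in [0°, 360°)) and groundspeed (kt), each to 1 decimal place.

Leg 1: heading 320.4°; drift -18.0° → track 302.4°, groundspeed 123.5 kt
Leg 2: heading 35.0°; drift -14.9° → track 20.1°, groundspeed 76.0 kt
Leg 3: heading 169.2°; drift +18.0° → track 187.2°, groundspeed 123.6 kt
Leg 4: heading 298.9°; drift -13.7° → track 285.2°, groundspeed 134.6 kt
Leg 5: heading 104.6°; drift +18.1° → track 122.7°, groundspeed 81.5 kt

Leg 1: track=302.4°, groundspeed=123.5 kt
Leg 2: track=20.1°, groundspeed=76.0 kt
Leg 3: track=187.2°, groundspeed=123.6 kt
Leg 4: track=285.2°, groundspeed=134.6 kt
Leg 5: track=122.7°, groundspeed=81.5 kt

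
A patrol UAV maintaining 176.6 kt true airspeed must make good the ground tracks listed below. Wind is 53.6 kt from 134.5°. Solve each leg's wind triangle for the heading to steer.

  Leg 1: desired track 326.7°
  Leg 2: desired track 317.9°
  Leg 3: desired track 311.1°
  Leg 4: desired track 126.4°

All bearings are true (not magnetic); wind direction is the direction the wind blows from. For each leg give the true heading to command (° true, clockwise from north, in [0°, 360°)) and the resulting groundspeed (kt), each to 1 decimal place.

Leg 1: heading=330.4°, groundspeed=228.6 kt
Leg 2: heading=318.9°, groundspeed=230.1 kt
Leg 3: heading=310.1°, groundspeed=230.1 kt
Leg 4: heading=128.9°, groundspeed=123.4 kt

Leg 1: desired track 326.7°; wind correction +3.7° → command heading 330.4°, groundspeed 228.6 kt
Leg 2: desired track 317.9°; wind correction +1.0° → command heading 318.9°, groundspeed 230.1 kt
Leg 3: desired track 311.1°; wind correction -1.0° → command heading 310.1°, groundspeed 230.1 kt
Leg 4: desired track 126.4°; wind correction +2.5° → command heading 128.9°, groundspeed 123.4 kt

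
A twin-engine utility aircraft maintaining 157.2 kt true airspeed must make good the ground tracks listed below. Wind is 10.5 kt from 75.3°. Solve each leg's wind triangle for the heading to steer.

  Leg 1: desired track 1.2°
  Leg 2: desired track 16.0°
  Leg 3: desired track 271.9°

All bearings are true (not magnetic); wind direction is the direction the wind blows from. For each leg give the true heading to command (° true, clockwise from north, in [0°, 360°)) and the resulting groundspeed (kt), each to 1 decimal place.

Leg 1: desired track 1.2°; wind correction +3.7° → command heading 4.9°, groundspeed 154.0 kt
Leg 2: desired track 16.0°; wind correction +3.3° → command heading 19.3°, groundspeed 151.6 kt
Leg 3: desired track 271.9°; wind correction +1.1° → command heading 273.0°, groundspeed 167.2 kt

Leg 1: heading=4.9°, groundspeed=154.0 kt
Leg 2: heading=19.3°, groundspeed=151.6 kt
Leg 3: heading=273.0°, groundspeed=167.2 kt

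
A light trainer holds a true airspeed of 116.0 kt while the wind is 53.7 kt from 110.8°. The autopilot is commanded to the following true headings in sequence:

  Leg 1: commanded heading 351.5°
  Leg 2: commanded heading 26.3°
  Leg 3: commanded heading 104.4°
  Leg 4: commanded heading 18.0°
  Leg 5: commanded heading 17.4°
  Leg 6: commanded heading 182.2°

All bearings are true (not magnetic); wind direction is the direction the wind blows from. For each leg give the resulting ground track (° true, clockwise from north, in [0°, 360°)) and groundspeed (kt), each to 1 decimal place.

Leg 1: track=333.3°, groundspeed=149.8 kt
Leg 2: track=0.6°, groundspeed=123.1 kt
Leg 3: track=98.9°, groundspeed=62.9 kt
Leg 4: track=353.7°, groundspeed=130.2 kt
Leg 5: track=353.2°, groundspeed=130.7 kt
Leg 6: track=209.4°, groundspeed=111.2 kt

Leg 1: heading 351.5°; drift -18.2° → track 333.3°, groundspeed 149.8 kt
Leg 2: heading 26.3°; drift -25.7° → track 0.6°, groundspeed 123.1 kt
Leg 3: heading 104.4°; drift -5.5° → track 98.9°, groundspeed 62.9 kt
Leg 4: heading 18.0°; drift -24.3° → track 353.7°, groundspeed 130.2 kt
Leg 5: heading 17.4°; drift -24.2° → track 353.2°, groundspeed 130.7 kt
Leg 6: heading 182.2°; drift +27.2° → track 209.4°, groundspeed 111.2 kt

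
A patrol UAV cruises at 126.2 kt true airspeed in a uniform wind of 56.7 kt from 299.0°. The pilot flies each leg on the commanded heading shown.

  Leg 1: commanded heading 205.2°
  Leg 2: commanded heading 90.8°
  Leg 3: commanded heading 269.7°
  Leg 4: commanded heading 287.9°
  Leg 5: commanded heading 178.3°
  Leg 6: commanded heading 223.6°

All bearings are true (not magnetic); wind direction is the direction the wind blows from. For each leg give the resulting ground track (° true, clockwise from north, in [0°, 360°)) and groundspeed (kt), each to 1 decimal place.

Leg 1: heading 205.2°; drift -23.5° → track 181.7°, groundspeed 141.7 kt
Leg 2: heading 90.8°; drift +8.6° → track 99.4°, groundspeed 178.2 kt
Leg 3: heading 269.7°; drift -19.9° → track 249.8°, groundspeed 81.6 kt
Leg 4: heading 287.9°; drift -8.8° → track 279.1°, groundspeed 71.4 kt
Leg 5: heading 178.3°; drift -17.4° → track 160.9°, groundspeed 162.6 kt
Leg 6: heading 223.6°; drift -26.1° → track 197.5°, groundspeed 124.6 kt

Leg 1: track=181.7°, groundspeed=141.7 kt
Leg 2: track=99.4°, groundspeed=178.2 kt
Leg 3: track=249.8°, groundspeed=81.6 kt
Leg 4: track=279.1°, groundspeed=71.4 kt
Leg 5: track=160.9°, groundspeed=162.6 kt
Leg 6: track=197.5°, groundspeed=124.6 kt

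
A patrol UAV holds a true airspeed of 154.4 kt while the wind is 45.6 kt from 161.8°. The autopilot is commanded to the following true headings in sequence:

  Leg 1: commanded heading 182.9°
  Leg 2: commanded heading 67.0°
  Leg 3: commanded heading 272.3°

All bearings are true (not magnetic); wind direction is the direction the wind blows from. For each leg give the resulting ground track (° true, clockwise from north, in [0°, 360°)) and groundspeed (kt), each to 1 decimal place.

Leg 1: track=191.2°, groundspeed=113.1 kt
Leg 2: track=51.0°, groundspeed=164.6 kt
Leg 3: track=286.4°, groundspeed=175.6 kt

Leg 1: heading 182.9°; drift +8.3° → track 191.2°, groundspeed 113.1 kt
Leg 2: heading 67.0°; drift -16.0° → track 51.0°, groundspeed 164.6 kt
Leg 3: heading 272.3°; drift +14.1° → track 286.4°, groundspeed 175.6 kt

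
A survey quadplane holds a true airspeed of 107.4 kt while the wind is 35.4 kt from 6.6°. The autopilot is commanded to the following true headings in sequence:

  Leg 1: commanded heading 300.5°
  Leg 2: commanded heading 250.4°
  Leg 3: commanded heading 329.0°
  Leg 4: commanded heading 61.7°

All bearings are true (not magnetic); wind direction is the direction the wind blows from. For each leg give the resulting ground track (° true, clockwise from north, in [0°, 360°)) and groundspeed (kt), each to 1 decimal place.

Leg 1: track=281.3°, groundspeed=98.5 kt
Leg 2: track=235.9°, groundspeed=127.1 kt
Leg 3: track=313.8°, groundspeed=82.2 kt
Leg 4: track=80.1°, groundspeed=91.9 kt

Leg 1: heading 300.5°; drift -19.2° → track 281.3°, groundspeed 98.5 kt
Leg 2: heading 250.4°; drift -14.5° → track 235.9°, groundspeed 127.1 kt
Leg 3: heading 329.0°; drift -15.2° → track 313.8°, groundspeed 82.2 kt
Leg 4: heading 61.7°; drift +18.4° → track 80.1°, groundspeed 91.9 kt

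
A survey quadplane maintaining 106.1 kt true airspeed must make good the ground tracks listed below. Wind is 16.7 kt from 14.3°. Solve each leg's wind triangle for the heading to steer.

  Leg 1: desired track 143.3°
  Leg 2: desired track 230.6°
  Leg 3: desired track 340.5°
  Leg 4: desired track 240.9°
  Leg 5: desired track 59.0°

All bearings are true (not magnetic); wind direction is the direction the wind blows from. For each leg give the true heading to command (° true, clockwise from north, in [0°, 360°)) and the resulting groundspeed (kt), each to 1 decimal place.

Leg 1: desired track 143.3°; wind correction -7.0° → command heading 136.3°, groundspeed 115.8 kt
Leg 2: desired track 230.6°; wind correction +5.3° → command heading 235.9°, groundspeed 119.1 kt
Leg 3: desired track 340.5°; wind correction +5.0° → command heading 345.5°, groundspeed 91.8 kt
Leg 4: desired track 240.9°; wind correction +6.6° → command heading 247.5°, groundspeed 116.9 kt
Leg 5: desired track 59.0°; wind correction -6.4° → command heading 52.6°, groundspeed 93.6 kt

Leg 1: heading=136.3°, groundspeed=115.8 kt
Leg 2: heading=235.9°, groundspeed=119.1 kt
Leg 3: heading=345.5°, groundspeed=91.8 kt
Leg 4: heading=247.5°, groundspeed=116.9 kt
Leg 5: heading=52.6°, groundspeed=93.6 kt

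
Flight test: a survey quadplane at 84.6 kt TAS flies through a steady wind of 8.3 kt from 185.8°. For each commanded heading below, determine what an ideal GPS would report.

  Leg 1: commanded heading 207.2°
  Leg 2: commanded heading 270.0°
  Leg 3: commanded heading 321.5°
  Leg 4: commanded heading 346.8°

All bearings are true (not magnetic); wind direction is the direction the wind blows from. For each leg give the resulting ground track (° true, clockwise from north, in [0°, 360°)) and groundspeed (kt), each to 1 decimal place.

Leg 1: track=209.5°, groundspeed=76.9 kt
Leg 2: track=275.6°, groundspeed=84.2 kt
Leg 3: track=325.2°, groundspeed=90.7 kt
Leg 4: track=348.5°, groundspeed=92.5 kt

Leg 1: heading 207.2°; drift +2.3° → track 209.5°, groundspeed 76.9 kt
Leg 2: heading 270.0°; drift +5.6° → track 275.6°, groundspeed 84.2 kt
Leg 3: heading 321.5°; drift +3.7° → track 325.2°, groundspeed 90.7 kt
Leg 4: heading 346.8°; drift +1.7° → track 348.5°, groundspeed 92.5 kt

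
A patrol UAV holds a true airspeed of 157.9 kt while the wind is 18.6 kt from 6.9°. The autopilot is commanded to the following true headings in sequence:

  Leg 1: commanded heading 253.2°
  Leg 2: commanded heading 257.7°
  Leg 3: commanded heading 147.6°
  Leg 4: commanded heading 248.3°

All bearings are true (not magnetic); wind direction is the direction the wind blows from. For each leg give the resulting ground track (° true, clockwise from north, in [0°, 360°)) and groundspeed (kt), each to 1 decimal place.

Leg 1: heading 253.2°; drift -5.9° → track 247.3°, groundspeed 166.3 kt
Leg 2: heading 257.7°; drift -6.1° → track 251.6°, groundspeed 165.0 kt
Leg 3: heading 147.6°; drift +3.9° → track 151.5°, groundspeed 172.7 kt
Leg 4: heading 248.3°; drift -5.6° → track 242.7°, groundspeed 167.6 kt

Leg 1: track=247.3°, groundspeed=166.3 kt
Leg 2: track=251.6°, groundspeed=165.0 kt
Leg 3: track=151.5°, groundspeed=172.7 kt
Leg 4: track=242.7°, groundspeed=167.6 kt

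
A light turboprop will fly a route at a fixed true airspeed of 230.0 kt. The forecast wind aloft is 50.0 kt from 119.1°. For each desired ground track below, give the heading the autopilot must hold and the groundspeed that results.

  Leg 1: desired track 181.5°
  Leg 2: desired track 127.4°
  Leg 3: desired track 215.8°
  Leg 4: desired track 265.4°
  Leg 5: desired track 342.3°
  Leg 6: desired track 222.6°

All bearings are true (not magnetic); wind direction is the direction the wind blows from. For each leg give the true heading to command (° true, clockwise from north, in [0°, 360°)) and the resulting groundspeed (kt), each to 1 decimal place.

Leg 1: heading=170.4°, groundspeed=202.5 kt
Leg 2: heading=125.6°, groundspeed=180.4 kt
Leg 3: heading=203.3°, groundspeed=230.4 kt
Leg 4: heading=258.5°, groundspeed=269.9 kt
Leg 5: heading=350.9°, groundspeed=263.9 kt
Leg 6: heading=210.4°, groundspeed=236.5 kt

Leg 1: desired track 181.5°; wind correction -11.1° → command heading 170.4°, groundspeed 202.5 kt
Leg 2: desired track 127.4°; wind correction -1.8° → command heading 125.6°, groundspeed 180.4 kt
Leg 3: desired track 215.8°; wind correction -12.5° → command heading 203.3°, groundspeed 230.4 kt
Leg 4: desired track 265.4°; wind correction -6.9° → command heading 258.5°, groundspeed 269.9 kt
Leg 5: desired track 342.3°; wind correction +8.6° → command heading 350.9°, groundspeed 263.9 kt
Leg 6: desired track 222.6°; wind correction -12.2° → command heading 210.4°, groundspeed 236.5 kt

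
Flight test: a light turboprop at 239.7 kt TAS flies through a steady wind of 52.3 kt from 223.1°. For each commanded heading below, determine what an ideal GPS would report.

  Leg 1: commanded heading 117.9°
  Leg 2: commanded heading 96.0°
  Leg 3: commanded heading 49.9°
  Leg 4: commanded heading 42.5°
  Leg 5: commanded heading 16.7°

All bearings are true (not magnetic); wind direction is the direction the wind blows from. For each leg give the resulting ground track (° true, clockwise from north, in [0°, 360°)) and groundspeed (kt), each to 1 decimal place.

Leg 1: heading 117.9°; drift -11.3° → track 106.6°, groundspeed 258.4 kt
Leg 2: heading 96.0°; drift -8.7° → track 87.3°, groundspeed 274.4 kt
Leg 3: heading 49.9°; drift -1.2° → track 48.7°, groundspeed 291.7 kt
Leg 4: heading 42.5°; drift +0.1° → track 42.6°, groundspeed 292.0 kt
Leg 5: heading 16.7°; drift +4.6° → track 21.3°, groundspeed 287.5 kt

Leg 1: track=106.6°, groundspeed=258.4 kt
Leg 2: track=87.3°, groundspeed=274.4 kt
Leg 3: track=48.7°, groundspeed=291.7 kt
Leg 4: track=42.6°, groundspeed=292.0 kt
Leg 5: track=21.3°, groundspeed=287.5 kt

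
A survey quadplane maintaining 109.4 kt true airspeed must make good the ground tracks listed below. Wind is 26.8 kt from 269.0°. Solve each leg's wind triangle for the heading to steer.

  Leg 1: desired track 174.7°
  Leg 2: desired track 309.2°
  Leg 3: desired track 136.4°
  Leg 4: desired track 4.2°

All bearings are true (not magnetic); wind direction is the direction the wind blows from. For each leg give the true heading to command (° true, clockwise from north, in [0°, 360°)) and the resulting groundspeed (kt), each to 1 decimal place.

Leg 1: heading=188.8°, groundspeed=108.1 kt
Leg 2: heading=300.1°, groundspeed=87.6 kt
Leg 3: heading=146.8°, groundspeed=125.7 kt
Leg 4: heading=350.1°, groundspeed=108.5 kt

Leg 1: desired track 174.7°; wind correction +14.1° → command heading 188.8°, groundspeed 108.1 kt
Leg 2: desired track 309.2°; wind correction -9.1° → command heading 300.1°, groundspeed 87.6 kt
Leg 3: desired track 136.4°; wind correction +10.4° → command heading 146.8°, groundspeed 125.7 kt
Leg 4: desired track 4.2°; wind correction -14.1° → command heading 350.1°, groundspeed 108.5 kt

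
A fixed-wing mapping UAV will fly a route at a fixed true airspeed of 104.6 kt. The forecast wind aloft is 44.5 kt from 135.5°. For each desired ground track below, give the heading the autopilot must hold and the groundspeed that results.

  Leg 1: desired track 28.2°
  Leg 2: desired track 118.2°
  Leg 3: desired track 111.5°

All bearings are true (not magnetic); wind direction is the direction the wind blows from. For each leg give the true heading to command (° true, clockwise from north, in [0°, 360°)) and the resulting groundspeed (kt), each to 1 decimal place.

Leg 1: desired track 28.2°; wind correction +24.0° → command heading 52.2°, groundspeed 108.8 kt
Leg 2: desired track 118.2°; wind correction +7.3° → command heading 125.5°, groundspeed 61.3 kt
Leg 3: desired track 111.5°; wind correction +10.0° → command heading 121.5°, groundspeed 62.4 kt

Leg 1: heading=52.2°, groundspeed=108.8 kt
Leg 2: heading=125.5°, groundspeed=61.3 kt
Leg 3: heading=121.5°, groundspeed=62.4 kt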